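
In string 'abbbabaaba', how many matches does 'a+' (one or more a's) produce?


Pattern 'a+' matches one or more consecutive a's.
String: 'abbbabaaba'
Scanning for runs of a:
  Match 1: 'a' (length 1)
  Match 2: 'a' (length 1)
  Match 3: 'aa' (length 2)
  Match 4: 'a' (length 1)
Total matches: 4

4


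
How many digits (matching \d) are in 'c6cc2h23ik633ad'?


\d matches any digit 0-9.
Scanning 'c6cc2h23ik633ad':
  pos 1: '6' -> DIGIT
  pos 4: '2' -> DIGIT
  pos 6: '2' -> DIGIT
  pos 7: '3' -> DIGIT
  pos 10: '6' -> DIGIT
  pos 11: '3' -> DIGIT
  pos 12: '3' -> DIGIT
Digits found: ['6', '2', '2', '3', '6', '3', '3']
Total: 7

7


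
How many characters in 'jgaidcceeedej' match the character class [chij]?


Character class [chij] matches any of: {c, h, i, j}
Scanning string 'jgaidcceeedej' character by character:
  pos 0: 'j' -> MATCH
  pos 1: 'g' -> no
  pos 2: 'a' -> no
  pos 3: 'i' -> MATCH
  pos 4: 'd' -> no
  pos 5: 'c' -> MATCH
  pos 6: 'c' -> MATCH
  pos 7: 'e' -> no
  pos 8: 'e' -> no
  pos 9: 'e' -> no
  pos 10: 'd' -> no
  pos 11: 'e' -> no
  pos 12: 'j' -> MATCH
Total matches: 5

5


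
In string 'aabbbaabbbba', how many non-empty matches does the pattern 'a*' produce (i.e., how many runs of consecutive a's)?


Pattern 'a*' matches zero or more a's. We want non-empty runs of consecutive a's.
String: 'aabbbaabbbba'
Walking through the string to find runs of a's:
  Run 1: positions 0-1 -> 'aa'
  Run 2: positions 5-6 -> 'aa'
  Run 3: positions 11-11 -> 'a'
Non-empty runs found: ['aa', 'aa', 'a']
Count: 3

3


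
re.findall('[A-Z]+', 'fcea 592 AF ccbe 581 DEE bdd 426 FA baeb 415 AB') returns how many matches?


Pattern '[A-Z]+' finds one or more uppercase letters.
Text: 'fcea 592 AF ccbe 581 DEE bdd 426 FA baeb 415 AB'
Scanning for matches:
  Match 1: 'AF'
  Match 2: 'DEE'
  Match 3: 'FA'
  Match 4: 'AB'
Total matches: 4

4


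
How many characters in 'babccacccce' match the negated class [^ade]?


Negated class [^ade] matches any char NOT in {a, d, e}
Scanning 'babccacccce':
  pos 0: 'b' -> MATCH
  pos 1: 'a' -> no (excluded)
  pos 2: 'b' -> MATCH
  pos 3: 'c' -> MATCH
  pos 4: 'c' -> MATCH
  pos 5: 'a' -> no (excluded)
  pos 6: 'c' -> MATCH
  pos 7: 'c' -> MATCH
  pos 8: 'c' -> MATCH
  pos 9: 'c' -> MATCH
  pos 10: 'e' -> no (excluded)
Total matches: 8

8


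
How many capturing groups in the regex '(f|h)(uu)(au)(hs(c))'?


To count capturing groups, count each '(' that starts a group.
Pattern: '(f|h)(uu)(au)(hs(c))'
Walking through the pattern:
  Position 0: '(' -> group #1
  Position 5: '(' -> group #2
  Position 9: '(' -> group #3
  Position 13: '(' -> group #4
  Position 16: '(' -> group #5
Total capturing groups: 5

5


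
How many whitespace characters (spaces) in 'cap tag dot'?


\s matches whitespace characters (spaces, tabs, etc.).
Text: 'cap tag dot'
This text has 3 words separated by spaces.
Number of spaces = number of words - 1 = 3 - 1 = 2

2


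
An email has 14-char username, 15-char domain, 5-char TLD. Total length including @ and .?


An email address has format: username@domain.tld
Username length: 14
'@' character: 1
Domain length: 15
'.' character: 1
TLD length: 5
Total = 14 + 1 + 15 + 1 + 5 = 36

36


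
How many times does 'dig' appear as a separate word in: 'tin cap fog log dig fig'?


Scanning each word for exact match 'dig':
  Word 1: 'tin' -> no
  Word 2: 'cap' -> no
  Word 3: 'fog' -> no
  Word 4: 'log' -> no
  Word 5: 'dig' -> MATCH
  Word 6: 'fig' -> no
Total matches: 1

1


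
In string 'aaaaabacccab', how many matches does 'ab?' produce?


Pattern 'ab?' matches 'a' optionally followed by 'b'.
String: 'aaaaabacccab'
Scanning left to right for 'a' then checking next char:
  Match 1: 'a' (a not followed by b)
  Match 2: 'a' (a not followed by b)
  Match 3: 'a' (a not followed by b)
  Match 4: 'a' (a not followed by b)
  Match 5: 'ab' (a followed by b)
  Match 6: 'a' (a not followed by b)
  Match 7: 'ab' (a followed by b)
Total matches: 7

7


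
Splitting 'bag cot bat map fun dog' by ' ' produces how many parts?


Splitting by ' ' breaks the string at each occurrence of the separator.
Text: 'bag cot bat map fun dog'
Parts after split:
  Part 1: 'bag'
  Part 2: 'cot'
  Part 3: 'bat'
  Part 4: 'map'
  Part 5: 'fun'
  Part 6: 'dog'
Total parts: 6

6


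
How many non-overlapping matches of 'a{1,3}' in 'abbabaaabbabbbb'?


Pattern 'a{1,3}' matches between 1 and 3 consecutive a's (greedy).
String: 'abbabaaabbabbbb'
Finding runs of a's and applying greedy matching:
  Run at pos 0: 'a' (length 1)
  Run at pos 3: 'a' (length 1)
  Run at pos 5: 'aaa' (length 3)
  Run at pos 10: 'a' (length 1)
Matches: ['a', 'a', 'aaa', 'a']
Count: 4

4


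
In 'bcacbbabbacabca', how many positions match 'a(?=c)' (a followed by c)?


Lookahead 'a(?=c)' matches 'a' only when followed by 'c'.
String: 'bcacbbabbacabca'
Checking each position where char is 'a':
  pos 2: 'a' -> MATCH (next='c')
  pos 6: 'a' -> no (next='b')
  pos 9: 'a' -> MATCH (next='c')
  pos 11: 'a' -> no (next='b')
Matching positions: [2, 9]
Count: 2

2


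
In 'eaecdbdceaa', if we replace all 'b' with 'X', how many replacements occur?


re.sub('b', 'X', text) replaces every occurrence of 'b' with 'X'.
Text: 'eaecdbdceaa'
Scanning for 'b':
  pos 5: 'b' -> replacement #1
Total replacements: 1

1


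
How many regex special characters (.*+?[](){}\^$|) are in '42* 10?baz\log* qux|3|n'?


Regex special characters are: . * + ? [ ] ( ) { } \ ^ $ |
Scanning '42* 10?baz\log* qux|3|n':
  pos 2: '*' -> SPECIAL
  pos 6: '?' -> SPECIAL
  pos 10: '\' -> SPECIAL
  pos 14: '*' -> SPECIAL
  pos 19: '|' -> SPECIAL
  pos 21: '|' -> SPECIAL
Special chars found: ['*', '?', '\\', '*', '|', '|']
Total: 6

6


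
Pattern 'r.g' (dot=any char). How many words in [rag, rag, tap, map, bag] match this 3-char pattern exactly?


Pattern 'r.g' means: starts with 'r', any single char, ends with 'g'.
Checking each word (must be exactly 3 chars):
  'rag' (len=3): MATCH
  'rag' (len=3): MATCH
  'tap' (len=3): no
  'map' (len=3): no
  'bag' (len=3): no
Matching words: ['rag', 'rag']
Total: 2

2


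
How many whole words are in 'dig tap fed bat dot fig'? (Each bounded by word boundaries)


Word boundaries (\b) mark the start/end of each word.
Text: 'dig tap fed bat dot fig'
Splitting by whitespace:
  Word 1: 'dig'
  Word 2: 'tap'
  Word 3: 'fed'
  Word 4: 'bat'
  Word 5: 'dot'
  Word 6: 'fig'
Total whole words: 6

6


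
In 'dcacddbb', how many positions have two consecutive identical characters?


Looking for consecutive identical characters in 'dcacddbb':
  pos 0-1: 'd' vs 'c' -> different
  pos 1-2: 'c' vs 'a' -> different
  pos 2-3: 'a' vs 'c' -> different
  pos 3-4: 'c' vs 'd' -> different
  pos 4-5: 'd' vs 'd' -> MATCH ('dd')
  pos 5-6: 'd' vs 'b' -> different
  pos 6-7: 'b' vs 'b' -> MATCH ('bb')
Consecutive identical pairs: ['dd', 'bb']
Count: 2

2


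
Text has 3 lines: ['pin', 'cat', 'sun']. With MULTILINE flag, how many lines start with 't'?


With MULTILINE flag, ^ matches the start of each line.
Lines: ['pin', 'cat', 'sun']
Checking which lines start with 't':
  Line 1: 'pin' -> no
  Line 2: 'cat' -> no
  Line 3: 'sun' -> no
Matching lines: []
Count: 0

0


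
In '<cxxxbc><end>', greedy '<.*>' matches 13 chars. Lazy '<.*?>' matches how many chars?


Greedy '<.*>' tries to match as MUCH as possible.
Lazy '<.*?>' tries to match as LITTLE as possible.

String: '<cxxxbc><end>'
Greedy '<.*>' starts at first '<' and extends to the LAST '>': '<cxxxbc><end>' (13 chars)
Lazy '<.*?>' starts at first '<' and stops at the FIRST '>': '<cxxxbc>' (8 chars)

8


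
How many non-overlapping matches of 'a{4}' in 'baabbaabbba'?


Pattern 'a{4}' matches exactly 4 consecutive a's (greedy, non-overlapping).
String: 'baabbaabbba'
Scanning for runs of a's:
  Run at pos 1: 'aa' (length 2) -> 0 match(es)
  Run at pos 5: 'aa' (length 2) -> 0 match(es)
  Run at pos 10: 'a' (length 1) -> 0 match(es)
Matches found: []
Total: 0

0


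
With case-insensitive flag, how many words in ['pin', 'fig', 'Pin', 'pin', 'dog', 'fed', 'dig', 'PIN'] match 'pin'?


Case-insensitive matching: compare each word's lowercase form to 'pin'.
  'pin' -> lower='pin' -> MATCH
  'fig' -> lower='fig' -> no
  'Pin' -> lower='pin' -> MATCH
  'pin' -> lower='pin' -> MATCH
  'dog' -> lower='dog' -> no
  'fed' -> lower='fed' -> no
  'dig' -> lower='dig' -> no
  'PIN' -> lower='pin' -> MATCH
Matches: ['pin', 'Pin', 'pin', 'PIN']
Count: 4

4


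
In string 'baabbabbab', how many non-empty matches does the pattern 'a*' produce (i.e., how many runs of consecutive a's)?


Pattern 'a*' matches zero or more a's. We want non-empty runs of consecutive a's.
String: 'baabbabbab'
Walking through the string to find runs of a's:
  Run 1: positions 1-2 -> 'aa'
  Run 2: positions 5-5 -> 'a'
  Run 3: positions 8-8 -> 'a'
Non-empty runs found: ['aa', 'a', 'a']
Count: 3

3


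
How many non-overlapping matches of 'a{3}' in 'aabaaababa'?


Pattern 'a{3}' matches exactly 3 consecutive a's (greedy, non-overlapping).
String: 'aabaaababa'
Scanning for runs of a's:
  Run at pos 0: 'aa' (length 2) -> 0 match(es)
  Run at pos 3: 'aaa' (length 3) -> 1 match(es)
  Run at pos 7: 'a' (length 1) -> 0 match(es)
  Run at pos 9: 'a' (length 1) -> 0 match(es)
Matches found: ['aaa']
Total: 1

1


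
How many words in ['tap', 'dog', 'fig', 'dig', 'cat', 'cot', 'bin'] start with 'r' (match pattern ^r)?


Pattern ^r anchors to start of word. Check which words begin with 'r':
  'tap' -> no
  'dog' -> no
  'fig' -> no
  'dig' -> no
  'cat' -> no
  'cot' -> no
  'bin' -> no
Matching words: []
Count: 0

0


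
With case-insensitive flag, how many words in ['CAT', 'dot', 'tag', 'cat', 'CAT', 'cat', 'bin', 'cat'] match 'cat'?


Case-insensitive matching: compare each word's lowercase form to 'cat'.
  'CAT' -> lower='cat' -> MATCH
  'dot' -> lower='dot' -> no
  'tag' -> lower='tag' -> no
  'cat' -> lower='cat' -> MATCH
  'CAT' -> lower='cat' -> MATCH
  'cat' -> lower='cat' -> MATCH
  'bin' -> lower='bin' -> no
  'cat' -> lower='cat' -> MATCH
Matches: ['CAT', 'cat', 'CAT', 'cat', 'cat']
Count: 5

5


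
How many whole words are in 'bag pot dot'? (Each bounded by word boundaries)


Word boundaries (\b) mark the start/end of each word.
Text: 'bag pot dot'
Splitting by whitespace:
  Word 1: 'bag'
  Word 2: 'pot'
  Word 3: 'dot'
Total whole words: 3

3


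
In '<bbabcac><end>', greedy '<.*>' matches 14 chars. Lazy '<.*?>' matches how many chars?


Greedy '<.*>' tries to match as MUCH as possible.
Lazy '<.*?>' tries to match as LITTLE as possible.

String: '<bbabcac><end>'
Greedy '<.*>' starts at first '<' and extends to the LAST '>': '<bbabcac><end>' (14 chars)
Lazy '<.*?>' starts at first '<' and stops at the FIRST '>': '<bbabcac>' (9 chars)

9


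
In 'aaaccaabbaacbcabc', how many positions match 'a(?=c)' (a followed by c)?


Lookahead 'a(?=c)' matches 'a' only when followed by 'c'.
String: 'aaaccaabbaacbcabc'
Checking each position where char is 'a':
  pos 0: 'a' -> no (next='a')
  pos 1: 'a' -> no (next='a')
  pos 2: 'a' -> MATCH (next='c')
  pos 5: 'a' -> no (next='a')
  pos 6: 'a' -> no (next='b')
  pos 9: 'a' -> no (next='a')
  pos 10: 'a' -> MATCH (next='c')
  pos 14: 'a' -> no (next='b')
Matching positions: [2, 10]
Count: 2

2


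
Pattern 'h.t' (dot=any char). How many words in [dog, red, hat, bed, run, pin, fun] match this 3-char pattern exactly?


Pattern 'h.t' means: starts with 'h', any single char, ends with 't'.
Checking each word (must be exactly 3 chars):
  'dog' (len=3): no
  'red' (len=3): no
  'hat' (len=3): MATCH
  'bed' (len=3): no
  'run' (len=3): no
  'pin' (len=3): no
  'fun' (len=3): no
Matching words: ['hat']
Total: 1

1


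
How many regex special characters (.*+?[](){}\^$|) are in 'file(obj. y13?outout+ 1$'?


Regex special characters are: . * + ? [ ] ( ) { } \ ^ $ |
Scanning 'file(obj. y13?outout+ 1$':
  pos 4: '(' -> SPECIAL
  pos 8: '.' -> SPECIAL
  pos 13: '?' -> SPECIAL
  pos 20: '+' -> SPECIAL
  pos 23: '$' -> SPECIAL
Special chars found: ['(', '.', '?', '+', '$']
Total: 5

5


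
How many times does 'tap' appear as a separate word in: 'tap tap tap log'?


Scanning each word for exact match 'tap':
  Word 1: 'tap' -> MATCH
  Word 2: 'tap' -> MATCH
  Word 3: 'tap' -> MATCH
  Word 4: 'log' -> no
Total matches: 3

3


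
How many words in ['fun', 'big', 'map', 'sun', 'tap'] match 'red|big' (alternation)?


Alternation 'red|big' matches either 'red' or 'big'.
Checking each word:
  'fun' -> no
  'big' -> MATCH
  'map' -> no
  'sun' -> no
  'tap' -> no
Matches: ['big']
Count: 1

1


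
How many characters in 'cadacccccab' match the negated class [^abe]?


Negated class [^abe] matches any char NOT in {a, b, e}
Scanning 'cadacccccab':
  pos 0: 'c' -> MATCH
  pos 1: 'a' -> no (excluded)
  pos 2: 'd' -> MATCH
  pos 3: 'a' -> no (excluded)
  pos 4: 'c' -> MATCH
  pos 5: 'c' -> MATCH
  pos 6: 'c' -> MATCH
  pos 7: 'c' -> MATCH
  pos 8: 'c' -> MATCH
  pos 9: 'a' -> no (excluded)
  pos 10: 'b' -> no (excluded)
Total matches: 7

7


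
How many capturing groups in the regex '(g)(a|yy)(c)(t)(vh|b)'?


To count capturing groups, count each '(' that starts a group.
Pattern: '(g)(a|yy)(c)(t)(vh|b)'
Walking through the pattern:
  Position 0: '(' -> group #1
  Position 3: '(' -> group #2
  Position 9: '(' -> group #3
  Position 12: '(' -> group #4
  Position 15: '(' -> group #5
Total capturing groups: 5

5


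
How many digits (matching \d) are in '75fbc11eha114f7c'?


\d matches any digit 0-9.
Scanning '75fbc11eha114f7c':
  pos 0: '7' -> DIGIT
  pos 1: '5' -> DIGIT
  pos 5: '1' -> DIGIT
  pos 6: '1' -> DIGIT
  pos 10: '1' -> DIGIT
  pos 11: '1' -> DIGIT
  pos 12: '4' -> DIGIT
  pos 14: '7' -> DIGIT
Digits found: ['7', '5', '1', '1', '1', '1', '4', '7']
Total: 8

8


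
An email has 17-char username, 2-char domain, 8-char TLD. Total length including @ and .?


An email address has format: username@domain.tld
Username length: 17
'@' character: 1
Domain length: 2
'.' character: 1
TLD length: 8
Total = 17 + 1 + 2 + 1 + 8 = 29

29


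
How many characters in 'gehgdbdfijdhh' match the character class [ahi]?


Character class [ahi] matches any of: {a, h, i}
Scanning string 'gehgdbdfijdhh' character by character:
  pos 0: 'g' -> no
  pos 1: 'e' -> no
  pos 2: 'h' -> MATCH
  pos 3: 'g' -> no
  pos 4: 'd' -> no
  pos 5: 'b' -> no
  pos 6: 'd' -> no
  pos 7: 'f' -> no
  pos 8: 'i' -> MATCH
  pos 9: 'j' -> no
  pos 10: 'd' -> no
  pos 11: 'h' -> MATCH
  pos 12: 'h' -> MATCH
Total matches: 4

4


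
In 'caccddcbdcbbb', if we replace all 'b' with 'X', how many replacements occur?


re.sub('b', 'X', text) replaces every occurrence of 'b' with 'X'.
Text: 'caccddcbdcbbb'
Scanning for 'b':
  pos 7: 'b' -> replacement #1
  pos 10: 'b' -> replacement #2
  pos 11: 'b' -> replacement #3
  pos 12: 'b' -> replacement #4
Total replacements: 4

4


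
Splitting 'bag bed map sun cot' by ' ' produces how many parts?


Splitting by ' ' breaks the string at each occurrence of the separator.
Text: 'bag bed map sun cot'
Parts after split:
  Part 1: 'bag'
  Part 2: 'bed'
  Part 3: 'map'
  Part 4: 'sun'
  Part 5: 'cot'
Total parts: 5

5


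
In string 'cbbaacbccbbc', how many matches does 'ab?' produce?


Pattern 'ab?' matches 'a' optionally followed by 'b'.
String: 'cbbaacbccbbc'
Scanning left to right for 'a' then checking next char:
  Match 1: 'a' (a not followed by b)
  Match 2: 'a' (a not followed by b)
Total matches: 2

2


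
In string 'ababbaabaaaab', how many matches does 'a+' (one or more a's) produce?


Pattern 'a+' matches one or more consecutive a's.
String: 'ababbaabaaaab'
Scanning for runs of a:
  Match 1: 'a' (length 1)
  Match 2: 'a' (length 1)
  Match 3: 'aa' (length 2)
  Match 4: 'aaaa' (length 4)
Total matches: 4

4


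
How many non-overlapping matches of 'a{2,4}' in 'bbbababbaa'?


Pattern 'a{2,4}' matches between 2 and 4 consecutive a's (greedy).
String: 'bbbababbaa'
Finding runs of a's and applying greedy matching:
  Run at pos 3: 'a' (length 1)
  Run at pos 5: 'a' (length 1)
  Run at pos 8: 'aa' (length 2)
Matches: ['aa']
Count: 1

1


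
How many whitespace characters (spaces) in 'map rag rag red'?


\s matches whitespace characters (spaces, tabs, etc.).
Text: 'map rag rag red'
This text has 4 words separated by spaces.
Number of spaces = number of words - 1 = 4 - 1 = 3

3


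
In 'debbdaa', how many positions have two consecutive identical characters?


Looking for consecutive identical characters in 'debbdaa':
  pos 0-1: 'd' vs 'e' -> different
  pos 1-2: 'e' vs 'b' -> different
  pos 2-3: 'b' vs 'b' -> MATCH ('bb')
  pos 3-4: 'b' vs 'd' -> different
  pos 4-5: 'd' vs 'a' -> different
  pos 5-6: 'a' vs 'a' -> MATCH ('aa')
Consecutive identical pairs: ['bb', 'aa']
Count: 2

2


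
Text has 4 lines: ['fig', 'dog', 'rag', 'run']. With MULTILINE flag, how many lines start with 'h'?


With MULTILINE flag, ^ matches the start of each line.
Lines: ['fig', 'dog', 'rag', 'run']
Checking which lines start with 'h':
  Line 1: 'fig' -> no
  Line 2: 'dog' -> no
  Line 3: 'rag' -> no
  Line 4: 'run' -> no
Matching lines: []
Count: 0

0


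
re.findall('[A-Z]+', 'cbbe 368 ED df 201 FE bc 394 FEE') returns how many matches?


Pattern '[A-Z]+' finds one or more uppercase letters.
Text: 'cbbe 368 ED df 201 FE bc 394 FEE'
Scanning for matches:
  Match 1: 'ED'
  Match 2: 'FE'
  Match 3: 'FEE'
Total matches: 3

3


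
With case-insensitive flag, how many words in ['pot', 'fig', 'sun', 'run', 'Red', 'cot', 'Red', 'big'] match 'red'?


Case-insensitive matching: compare each word's lowercase form to 'red'.
  'pot' -> lower='pot' -> no
  'fig' -> lower='fig' -> no
  'sun' -> lower='sun' -> no
  'run' -> lower='run' -> no
  'Red' -> lower='red' -> MATCH
  'cot' -> lower='cot' -> no
  'Red' -> lower='red' -> MATCH
  'big' -> lower='big' -> no
Matches: ['Red', 'Red']
Count: 2

2


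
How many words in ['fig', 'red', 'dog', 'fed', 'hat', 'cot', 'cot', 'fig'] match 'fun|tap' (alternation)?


Alternation 'fun|tap' matches either 'fun' or 'tap'.
Checking each word:
  'fig' -> no
  'red' -> no
  'dog' -> no
  'fed' -> no
  'hat' -> no
  'cot' -> no
  'cot' -> no
  'fig' -> no
Matches: []
Count: 0

0


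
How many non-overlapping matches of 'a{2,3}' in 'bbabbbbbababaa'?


Pattern 'a{2,3}' matches between 2 and 3 consecutive a's (greedy).
String: 'bbabbbbbababaa'
Finding runs of a's and applying greedy matching:
  Run at pos 2: 'a' (length 1)
  Run at pos 8: 'a' (length 1)
  Run at pos 10: 'a' (length 1)
  Run at pos 12: 'aa' (length 2)
Matches: ['aa']
Count: 1

1


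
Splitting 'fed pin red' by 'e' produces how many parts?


Splitting by 'e' breaks the string at each occurrence of the separator.
Text: 'fed pin red'
Parts after split:
  Part 1: 'f'
  Part 2: 'd pin r'
  Part 3: 'd'
Total parts: 3

3


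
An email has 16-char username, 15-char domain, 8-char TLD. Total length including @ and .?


An email address has format: username@domain.tld
Username length: 16
'@' character: 1
Domain length: 15
'.' character: 1
TLD length: 8
Total = 16 + 1 + 15 + 1 + 8 = 41

41


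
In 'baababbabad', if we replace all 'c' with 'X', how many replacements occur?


re.sub('c', 'X', text) replaces every occurrence of 'c' with 'X'.
Text: 'baababbabad'
Scanning for 'c':
Total replacements: 0

0


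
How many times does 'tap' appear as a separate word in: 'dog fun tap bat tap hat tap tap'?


Scanning each word for exact match 'tap':
  Word 1: 'dog' -> no
  Word 2: 'fun' -> no
  Word 3: 'tap' -> MATCH
  Word 4: 'bat' -> no
  Word 5: 'tap' -> MATCH
  Word 6: 'hat' -> no
  Word 7: 'tap' -> MATCH
  Word 8: 'tap' -> MATCH
Total matches: 4

4


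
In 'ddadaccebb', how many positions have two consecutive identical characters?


Looking for consecutive identical characters in 'ddadaccebb':
  pos 0-1: 'd' vs 'd' -> MATCH ('dd')
  pos 1-2: 'd' vs 'a' -> different
  pos 2-3: 'a' vs 'd' -> different
  pos 3-4: 'd' vs 'a' -> different
  pos 4-5: 'a' vs 'c' -> different
  pos 5-6: 'c' vs 'c' -> MATCH ('cc')
  pos 6-7: 'c' vs 'e' -> different
  pos 7-8: 'e' vs 'b' -> different
  pos 8-9: 'b' vs 'b' -> MATCH ('bb')
Consecutive identical pairs: ['dd', 'cc', 'bb']
Count: 3

3


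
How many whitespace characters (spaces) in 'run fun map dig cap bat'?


\s matches whitespace characters (spaces, tabs, etc.).
Text: 'run fun map dig cap bat'
This text has 6 words separated by spaces.
Number of spaces = number of words - 1 = 6 - 1 = 5

5


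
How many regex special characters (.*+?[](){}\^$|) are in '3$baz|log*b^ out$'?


Regex special characters are: . * + ? [ ] ( ) { } \ ^ $ |
Scanning '3$baz|log*b^ out$':
  pos 1: '$' -> SPECIAL
  pos 5: '|' -> SPECIAL
  pos 9: '*' -> SPECIAL
  pos 11: '^' -> SPECIAL
  pos 16: '$' -> SPECIAL
Special chars found: ['$', '|', '*', '^', '$']
Total: 5

5


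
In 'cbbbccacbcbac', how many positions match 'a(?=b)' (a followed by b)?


Lookahead 'a(?=b)' matches 'a' only when followed by 'b'.
String: 'cbbbccacbcbac'
Checking each position where char is 'a':
  pos 6: 'a' -> no (next='c')
  pos 11: 'a' -> no (next='c')
Matching positions: []
Count: 0

0


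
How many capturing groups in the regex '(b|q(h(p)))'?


To count capturing groups, count each '(' that starts a group.
Pattern: '(b|q(h(p)))'
Walking through the pattern:
  Position 0: '(' -> group #1
  Position 4: '(' -> group #2
  Position 6: '(' -> group #3
Total capturing groups: 3

3


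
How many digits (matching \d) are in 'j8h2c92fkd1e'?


\d matches any digit 0-9.
Scanning 'j8h2c92fkd1e':
  pos 1: '8' -> DIGIT
  pos 3: '2' -> DIGIT
  pos 5: '9' -> DIGIT
  pos 6: '2' -> DIGIT
  pos 10: '1' -> DIGIT
Digits found: ['8', '2', '9', '2', '1']
Total: 5

5


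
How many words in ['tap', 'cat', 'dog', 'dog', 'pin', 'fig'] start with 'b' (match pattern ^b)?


Pattern ^b anchors to start of word. Check which words begin with 'b':
  'tap' -> no
  'cat' -> no
  'dog' -> no
  'dog' -> no
  'pin' -> no
  'fig' -> no
Matching words: []
Count: 0

0


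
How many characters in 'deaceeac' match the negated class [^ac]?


Negated class [^ac] matches any char NOT in {a, c}
Scanning 'deaceeac':
  pos 0: 'd' -> MATCH
  pos 1: 'e' -> MATCH
  pos 2: 'a' -> no (excluded)
  pos 3: 'c' -> no (excluded)
  pos 4: 'e' -> MATCH
  pos 5: 'e' -> MATCH
  pos 6: 'a' -> no (excluded)
  pos 7: 'c' -> no (excluded)
Total matches: 4

4


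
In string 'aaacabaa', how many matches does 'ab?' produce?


Pattern 'ab?' matches 'a' optionally followed by 'b'.
String: 'aaacabaa'
Scanning left to right for 'a' then checking next char:
  Match 1: 'a' (a not followed by b)
  Match 2: 'a' (a not followed by b)
  Match 3: 'a' (a not followed by b)
  Match 4: 'ab' (a followed by b)
  Match 5: 'a' (a not followed by b)
  Match 6: 'a' (a not followed by b)
Total matches: 6

6


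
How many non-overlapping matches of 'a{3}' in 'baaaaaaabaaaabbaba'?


Pattern 'a{3}' matches exactly 3 consecutive a's (greedy, non-overlapping).
String: 'baaaaaaabaaaabbaba'
Scanning for runs of a's:
  Run at pos 1: 'aaaaaaa' (length 7) -> 2 match(es)
  Run at pos 9: 'aaaa' (length 4) -> 1 match(es)
  Run at pos 15: 'a' (length 1) -> 0 match(es)
  Run at pos 17: 'a' (length 1) -> 0 match(es)
Matches found: ['aaa', 'aaa', 'aaa']
Total: 3

3


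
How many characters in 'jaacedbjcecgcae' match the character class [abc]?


Character class [abc] matches any of: {a, b, c}
Scanning string 'jaacedbjcecgcae' character by character:
  pos 0: 'j' -> no
  pos 1: 'a' -> MATCH
  pos 2: 'a' -> MATCH
  pos 3: 'c' -> MATCH
  pos 4: 'e' -> no
  pos 5: 'd' -> no
  pos 6: 'b' -> MATCH
  pos 7: 'j' -> no
  pos 8: 'c' -> MATCH
  pos 9: 'e' -> no
  pos 10: 'c' -> MATCH
  pos 11: 'g' -> no
  pos 12: 'c' -> MATCH
  pos 13: 'a' -> MATCH
  pos 14: 'e' -> no
Total matches: 8

8


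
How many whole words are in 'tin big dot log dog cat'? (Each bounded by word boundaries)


Word boundaries (\b) mark the start/end of each word.
Text: 'tin big dot log dog cat'
Splitting by whitespace:
  Word 1: 'tin'
  Word 2: 'big'
  Word 3: 'dot'
  Word 4: 'log'
  Word 5: 'dog'
  Word 6: 'cat'
Total whole words: 6

6


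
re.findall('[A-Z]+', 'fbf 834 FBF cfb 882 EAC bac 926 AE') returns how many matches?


Pattern '[A-Z]+' finds one or more uppercase letters.
Text: 'fbf 834 FBF cfb 882 EAC bac 926 AE'
Scanning for matches:
  Match 1: 'FBF'
  Match 2: 'EAC'
  Match 3: 'AE'
Total matches: 3

3


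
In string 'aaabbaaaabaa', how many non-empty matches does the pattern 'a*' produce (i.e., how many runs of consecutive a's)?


Pattern 'a*' matches zero or more a's. We want non-empty runs of consecutive a's.
String: 'aaabbaaaabaa'
Walking through the string to find runs of a's:
  Run 1: positions 0-2 -> 'aaa'
  Run 2: positions 5-8 -> 'aaaa'
  Run 3: positions 10-11 -> 'aa'
Non-empty runs found: ['aaa', 'aaaa', 'aa']
Count: 3

3


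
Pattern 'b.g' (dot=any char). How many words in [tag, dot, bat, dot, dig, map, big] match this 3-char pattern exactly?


Pattern 'b.g' means: starts with 'b', any single char, ends with 'g'.
Checking each word (must be exactly 3 chars):
  'tag' (len=3): no
  'dot' (len=3): no
  'bat' (len=3): no
  'dot' (len=3): no
  'dig' (len=3): no
  'map' (len=3): no
  'big' (len=3): MATCH
Matching words: ['big']
Total: 1

1


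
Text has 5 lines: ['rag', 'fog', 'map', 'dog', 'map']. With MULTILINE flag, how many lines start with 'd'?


With MULTILINE flag, ^ matches the start of each line.
Lines: ['rag', 'fog', 'map', 'dog', 'map']
Checking which lines start with 'd':
  Line 1: 'rag' -> no
  Line 2: 'fog' -> no
  Line 3: 'map' -> no
  Line 4: 'dog' -> MATCH
  Line 5: 'map' -> no
Matching lines: ['dog']
Count: 1

1


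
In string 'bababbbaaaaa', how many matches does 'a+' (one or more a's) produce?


Pattern 'a+' matches one or more consecutive a's.
String: 'bababbbaaaaa'
Scanning for runs of a:
  Match 1: 'a' (length 1)
  Match 2: 'a' (length 1)
  Match 3: 'aaaaa' (length 5)
Total matches: 3

3


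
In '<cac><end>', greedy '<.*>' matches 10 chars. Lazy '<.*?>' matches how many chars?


Greedy '<.*>' tries to match as MUCH as possible.
Lazy '<.*?>' tries to match as LITTLE as possible.

String: '<cac><end>'
Greedy '<.*>' starts at first '<' and extends to the LAST '>': '<cac><end>' (10 chars)
Lazy '<.*?>' starts at first '<' and stops at the FIRST '>': '<cac>' (5 chars)

5


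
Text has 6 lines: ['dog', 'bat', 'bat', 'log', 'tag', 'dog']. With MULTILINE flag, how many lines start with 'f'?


With MULTILINE flag, ^ matches the start of each line.
Lines: ['dog', 'bat', 'bat', 'log', 'tag', 'dog']
Checking which lines start with 'f':
  Line 1: 'dog' -> no
  Line 2: 'bat' -> no
  Line 3: 'bat' -> no
  Line 4: 'log' -> no
  Line 5: 'tag' -> no
  Line 6: 'dog' -> no
Matching lines: []
Count: 0

0


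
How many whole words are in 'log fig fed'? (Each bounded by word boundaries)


Word boundaries (\b) mark the start/end of each word.
Text: 'log fig fed'
Splitting by whitespace:
  Word 1: 'log'
  Word 2: 'fig'
  Word 3: 'fed'
Total whole words: 3

3


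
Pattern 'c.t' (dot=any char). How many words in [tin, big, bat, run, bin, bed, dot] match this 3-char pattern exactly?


Pattern 'c.t' means: starts with 'c', any single char, ends with 't'.
Checking each word (must be exactly 3 chars):
  'tin' (len=3): no
  'big' (len=3): no
  'bat' (len=3): no
  'run' (len=3): no
  'bin' (len=3): no
  'bed' (len=3): no
  'dot' (len=3): no
Matching words: []
Total: 0

0


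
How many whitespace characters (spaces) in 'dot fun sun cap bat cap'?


\s matches whitespace characters (spaces, tabs, etc.).
Text: 'dot fun sun cap bat cap'
This text has 6 words separated by spaces.
Number of spaces = number of words - 1 = 6 - 1 = 5

5


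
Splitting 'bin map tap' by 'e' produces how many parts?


Splitting by 'e' breaks the string at each occurrence of the separator.
Text: 'bin map tap'
Parts after split:
  Part 1: 'bin map tap'
Total parts: 1

1


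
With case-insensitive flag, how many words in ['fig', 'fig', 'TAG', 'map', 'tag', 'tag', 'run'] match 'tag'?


Case-insensitive matching: compare each word's lowercase form to 'tag'.
  'fig' -> lower='fig' -> no
  'fig' -> lower='fig' -> no
  'TAG' -> lower='tag' -> MATCH
  'map' -> lower='map' -> no
  'tag' -> lower='tag' -> MATCH
  'tag' -> lower='tag' -> MATCH
  'run' -> lower='run' -> no
Matches: ['TAG', 'tag', 'tag']
Count: 3

3


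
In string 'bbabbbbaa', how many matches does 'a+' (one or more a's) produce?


Pattern 'a+' matches one or more consecutive a's.
String: 'bbabbbbaa'
Scanning for runs of a:
  Match 1: 'a' (length 1)
  Match 2: 'aa' (length 2)
Total matches: 2

2


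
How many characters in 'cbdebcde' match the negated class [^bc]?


Negated class [^bc] matches any char NOT in {b, c}
Scanning 'cbdebcde':
  pos 0: 'c' -> no (excluded)
  pos 1: 'b' -> no (excluded)
  pos 2: 'd' -> MATCH
  pos 3: 'e' -> MATCH
  pos 4: 'b' -> no (excluded)
  pos 5: 'c' -> no (excluded)
  pos 6: 'd' -> MATCH
  pos 7: 'e' -> MATCH
Total matches: 4

4


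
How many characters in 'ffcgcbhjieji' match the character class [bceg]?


Character class [bceg] matches any of: {b, c, e, g}
Scanning string 'ffcgcbhjieji' character by character:
  pos 0: 'f' -> no
  pos 1: 'f' -> no
  pos 2: 'c' -> MATCH
  pos 3: 'g' -> MATCH
  pos 4: 'c' -> MATCH
  pos 5: 'b' -> MATCH
  pos 6: 'h' -> no
  pos 7: 'j' -> no
  pos 8: 'i' -> no
  pos 9: 'e' -> MATCH
  pos 10: 'j' -> no
  pos 11: 'i' -> no
Total matches: 5

5


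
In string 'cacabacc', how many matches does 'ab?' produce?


Pattern 'ab?' matches 'a' optionally followed by 'b'.
String: 'cacabacc'
Scanning left to right for 'a' then checking next char:
  Match 1: 'a' (a not followed by b)
  Match 2: 'ab' (a followed by b)
  Match 3: 'a' (a not followed by b)
Total matches: 3

3


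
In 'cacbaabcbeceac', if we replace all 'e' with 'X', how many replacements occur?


re.sub('e', 'X', text) replaces every occurrence of 'e' with 'X'.
Text: 'cacbaabcbeceac'
Scanning for 'e':
  pos 9: 'e' -> replacement #1
  pos 11: 'e' -> replacement #2
Total replacements: 2

2


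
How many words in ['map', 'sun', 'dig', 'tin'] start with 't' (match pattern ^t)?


Pattern ^t anchors to start of word. Check which words begin with 't':
  'map' -> no
  'sun' -> no
  'dig' -> no
  'tin' -> MATCH (starts with 't')
Matching words: ['tin']
Count: 1

1


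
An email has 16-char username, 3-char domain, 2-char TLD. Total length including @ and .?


An email address has format: username@domain.tld
Username length: 16
'@' character: 1
Domain length: 3
'.' character: 1
TLD length: 2
Total = 16 + 1 + 3 + 1 + 2 = 23

23


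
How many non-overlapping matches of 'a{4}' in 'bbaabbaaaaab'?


Pattern 'a{4}' matches exactly 4 consecutive a's (greedy, non-overlapping).
String: 'bbaabbaaaaab'
Scanning for runs of a's:
  Run at pos 2: 'aa' (length 2) -> 0 match(es)
  Run at pos 6: 'aaaaa' (length 5) -> 1 match(es)
Matches found: ['aaaa']
Total: 1

1


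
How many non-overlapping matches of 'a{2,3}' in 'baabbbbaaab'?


Pattern 'a{2,3}' matches between 2 and 3 consecutive a's (greedy).
String: 'baabbbbaaab'
Finding runs of a's and applying greedy matching:
  Run at pos 1: 'aa' (length 2)
  Run at pos 7: 'aaa' (length 3)
Matches: ['aa', 'aaa']
Count: 2

2


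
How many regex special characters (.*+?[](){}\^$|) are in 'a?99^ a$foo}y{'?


Regex special characters are: . * + ? [ ] ( ) { } \ ^ $ |
Scanning 'a?99^ a$foo}y{':
  pos 1: '?' -> SPECIAL
  pos 4: '^' -> SPECIAL
  pos 7: '$' -> SPECIAL
  pos 11: '}' -> SPECIAL
  pos 13: '{' -> SPECIAL
Special chars found: ['?', '^', '$', '}', '{']
Total: 5

5


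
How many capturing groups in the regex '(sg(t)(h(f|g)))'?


To count capturing groups, count each '(' that starts a group.
Pattern: '(sg(t)(h(f|g)))'
Walking through the pattern:
  Position 0: '(' -> group #1
  Position 3: '(' -> group #2
  Position 6: '(' -> group #3
  Position 8: '(' -> group #4
Total capturing groups: 4

4


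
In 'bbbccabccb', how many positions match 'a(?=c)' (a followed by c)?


Lookahead 'a(?=c)' matches 'a' only when followed by 'c'.
String: 'bbbccabccb'
Checking each position where char is 'a':
  pos 5: 'a' -> no (next='b')
Matching positions: []
Count: 0

0


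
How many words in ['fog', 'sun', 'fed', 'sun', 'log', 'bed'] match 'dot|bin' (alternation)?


Alternation 'dot|bin' matches either 'dot' or 'bin'.
Checking each word:
  'fog' -> no
  'sun' -> no
  'fed' -> no
  'sun' -> no
  'log' -> no
  'bed' -> no
Matches: []
Count: 0

0


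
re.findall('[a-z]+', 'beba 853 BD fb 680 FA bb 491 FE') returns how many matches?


Pattern '[a-z]+' finds one or more lowercase letters.
Text: 'beba 853 BD fb 680 FA bb 491 FE'
Scanning for matches:
  Match 1: 'beba'
  Match 2: 'fb'
  Match 3: 'bb'
Total matches: 3

3


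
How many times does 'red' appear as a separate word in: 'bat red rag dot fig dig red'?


Scanning each word for exact match 'red':
  Word 1: 'bat' -> no
  Word 2: 'red' -> MATCH
  Word 3: 'rag' -> no
  Word 4: 'dot' -> no
  Word 5: 'fig' -> no
  Word 6: 'dig' -> no
  Word 7: 'red' -> MATCH
Total matches: 2

2


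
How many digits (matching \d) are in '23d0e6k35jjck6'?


\d matches any digit 0-9.
Scanning '23d0e6k35jjck6':
  pos 0: '2' -> DIGIT
  pos 1: '3' -> DIGIT
  pos 3: '0' -> DIGIT
  pos 5: '6' -> DIGIT
  pos 7: '3' -> DIGIT
  pos 8: '5' -> DIGIT
  pos 13: '6' -> DIGIT
Digits found: ['2', '3', '0', '6', '3', '5', '6']
Total: 7

7


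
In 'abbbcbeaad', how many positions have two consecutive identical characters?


Looking for consecutive identical characters in 'abbbcbeaad':
  pos 0-1: 'a' vs 'b' -> different
  pos 1-2: 'b' vs 'b' -> MATCH ('bb')
  pos 2-3: 'b' vs 'b' -> MATCH ('bb')
  pos 3-4: 'b' vs 'c' -> different
  pos 4-5: 'c' vs 'b' -> different
  pos 5-6: 'b' vs 'e' -> different
  pos 6-7: 'e' vs 'a' -> different
  pos 7-8: 'a' vs 'a' -> MATCH ('aa')
  pos 8-9: 'a' vs 'd' -> different
Consecutive identical pairs: ['bb', 'bb', 'aa']
Count: 3

3


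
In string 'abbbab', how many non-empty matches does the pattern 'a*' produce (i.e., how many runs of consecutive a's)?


Pattern 'a*' matches zero or more a's. We want non-empty runs of consecutive a's.
String: 'abbbab'
Walking through the string to find runs of a's:
  Run 1: positions 0-0 -> 'a'
  Run 2: positions 4-4 -> 'a'
Non-empty runs found: ['a', 'a']
Count: 2

2


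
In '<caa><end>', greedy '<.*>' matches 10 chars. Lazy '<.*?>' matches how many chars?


Greedy '<.*>' tries to match as MUCH as possible.
Lazy '<.*?>' tries to match as LITTLE as possible.

String: '<caa><end>'
Greedy '<.*>' starts at first '<' and extends to the LAST '>': '<caa><end>' (10 chars)
Lazy '<.*?>' starts at first '<' and stops at the FIRST '>': '<caa>' (5 chars)

5


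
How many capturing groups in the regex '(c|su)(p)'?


To count capturing groups, count each '(' that starts a group.
Pattern: '(c|su)(p)'
Walking through the pattern:
  Position 0: '(' -> group #1
  Position 6: '(' -> group #2
Total capturing groups: 2

2


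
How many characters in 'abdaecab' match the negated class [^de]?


Negated class [^de] matches any char NOT in {d, e}
Scanning 'abdaecab':
  pos 0: 'a' -> MATCH
  pos 1: 'b' -> MATCH
  pos 2: 'd' -> no (excluded)
  pos 3: 'a' -> MATCH
  pos 4: 'e' -> no (excluded)
  pos 5: 'c' -> MATCH
  pos 6: 'a' -> MATCH
  pos 7: 'b' -> MATCH
Total matches: 6

6


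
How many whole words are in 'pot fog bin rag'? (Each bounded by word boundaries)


Word boundaries (\b) mark the start/end of each word.
Text: 'pot fog bin rag'
Splitting by whitespace:
  Word 1: 'pot'
  Word 2: 'fog'
  Word 3: 'bin'
  Word 4: 'rag'
Total whole words: 4

4


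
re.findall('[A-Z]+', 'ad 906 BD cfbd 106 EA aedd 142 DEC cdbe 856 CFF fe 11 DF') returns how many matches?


Pattern '[A-Z]+' finds one or more uppercase letters.
Text: 'ad 906 BD cfbd 106 EA aedd 142 DEC cdbe 856 CFF fe 11 DF'
Scanning for matches:
  Match 1: 'BD'
  Match 2: 'EA'
  Match 3: 'DEC'
  Match 4: 'CFF'
  Match 5: 'DF'
Total matches: 5

5


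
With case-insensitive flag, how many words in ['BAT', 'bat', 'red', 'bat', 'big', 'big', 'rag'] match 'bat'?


Case-insensitive matching: compare each word's lowercase form to 'bat'.
  'BAT' -> lower='bat' -> MATCH
  'bat' -> lower='bat' -> MATCH
  'red' -> lower='red' -> no
  'bat' -> lower='bat' -> MATCH
  'big' -> lower='big' -> no
  'big' -> lower='big' -> no
  'rag' -> lower='rag' -> no
Matches: ['BAT', 'bat', 'bat']
Count: 3

3


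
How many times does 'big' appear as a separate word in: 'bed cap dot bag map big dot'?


Scanning each word for exact match 'big':
  Word 1: 'bed' -> no
  Word 2: 'cap' -> no
  Word 3: 'dot' -> no
  Word 4: 'bag' -> no
  Word 5: 'map' -> no
  Word 6: 'big' -> MATCH
  Word 7: 'dot' -> no
Total matches: 1

1


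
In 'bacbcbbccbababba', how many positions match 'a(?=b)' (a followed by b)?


Lookahead 'a(?=b)' matches 'a' only when followed by 'b'.
String: 'bacbcbbccbababba'
Checking each position where char is 'a':
  pos 1: 'a' -> no (next='c')
  pos 10: 'a' -> MATCH (next='b')
  pos 12: 'a' -> MATCH (next='b')
Matching positions: [10, 12]
Count: 2

2


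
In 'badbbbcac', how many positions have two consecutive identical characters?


Looking for consecutive identical characters in 'badbbbcac':
  pos 0-1: 'b' vs 'a' -> different
  pos 1-2: 'a' vs 'd' -> different
  pos 2-3: 'd' vs 'b' -> different
  pos 3-4: 'b' vs 'b' -> MATCH ('bb')
  pos 4-5: 'b' vs 'b' -> MATCH ('bb')
  pos 5-6: 'b' vs 'c' -> different
  pos 6-7: 'c' vs 'a' -> different
  pos 7-8: 'a' vs 'c' -> different
Consecutive identical pairs: ['bb', 'bb']
Count: 2

2


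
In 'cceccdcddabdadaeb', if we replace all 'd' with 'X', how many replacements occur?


re.sub('d', 'X', text) replaces every occurrence of 'd' with 'X'.
Text: 'cceccdcddabdadaeb'
Scanning for 'd':
  pos 5: 'd' -> replacement #1
  pos 7: 'd' -> replacement #2
  pos 8: 'd' -> replacement #3
  pos 11: 'd' -> replacement #4
  pos 13: 'd' -> replacement #5
Total replacements: 5

5


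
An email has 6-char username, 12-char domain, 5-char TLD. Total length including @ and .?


An email address has format: username@domain.tld
Username length: 6
'@' character: 1
Domain length: 12
'.' character: 1
TLD length: 5
Total = 6 + 1 + 12 + 1 + 5 = 25

25


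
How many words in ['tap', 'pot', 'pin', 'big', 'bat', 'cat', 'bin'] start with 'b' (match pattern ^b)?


Pattern ^b anchors to start of word. Check which words begin with 'b':
  'tap' -> no
  'pot' -> no
  'pin' -> no
  'big' -> MATCH (starts with 'b')
  'bat' -> MATCH (starts with 'b')
  'cat' -> no
  'bin' -> MATCH (starts with 'b')
Matching words: ['big', 'bat', 'bin']
Count: 3

3


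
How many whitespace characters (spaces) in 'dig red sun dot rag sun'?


\s matches whitespace characters (spaces, tabs, etc.).
Text: 'dig red sun dot rag sun'
This text has 6 words separated by spaces.
Number of spaces = number of words - 1 = 6 - 1 = 5

5


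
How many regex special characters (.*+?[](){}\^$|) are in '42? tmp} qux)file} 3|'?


Regex special characters are: . * + ? [ ] ( ) { } \ ^ $ |
Scanning '42? tmp} qux)file} 3|':
  pos 2: '?' -> SPECIAL
  pos 7: '}' -> SPECIAL
  pos 12: ')' -> SPECIAL
  pos 17: '}' -> SPECIAL
  pos 20: '|' -> SPECIAL
Special chars found: ['?', '}', ')', '}', '|']
Total: 5

5


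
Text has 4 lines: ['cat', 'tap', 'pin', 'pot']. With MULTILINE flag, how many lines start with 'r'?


With MULTILINE flag, ^ matches the start of each line.
Lines: ['cat', 'tap', 'pin', 'pot']
Checking which lines start with 'r':
  Line 1: 'cat' -> no
  Line 2: 'tap' -> no
  Line 3: 'pin' -> no
  Line 4: 'pot' -> no
Matching lines: []
Count: 0

0


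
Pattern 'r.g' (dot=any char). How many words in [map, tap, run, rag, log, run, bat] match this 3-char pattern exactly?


Pattern 'r.g' means: starts with 'r', any single char, ends with 'g'.
Checking each word (must be exactly 3 chars):
  'map' (len=3): no
  'tap' (len=3): no
  'run' (len=3): no
  'rag' (len=3): MATCH
  'log' (len=3): no
  'run' (len=3): no
  'bat' (len=3): no
Matching words: ['rag']
Total: 1

1
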